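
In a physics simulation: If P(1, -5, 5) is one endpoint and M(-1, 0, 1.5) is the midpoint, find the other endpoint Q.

Q = 2M - P
  = (2·(-1) - 1, 2·0 - (-5), 2·1.5 - 5)
  = (-2 - 1, 0 + 5, 3 - 5)
  = (-3, 5, -2)

(-3, 5, -2)


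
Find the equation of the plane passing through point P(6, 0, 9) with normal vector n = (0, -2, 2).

The plane through P with normal n = (a, b, c) satisfies n·(r - P) = 0,
i.e. ax + by + cz = a·x₀ + b·y₀ + c·z₀.
d = 0·6 + (-2)·0 + 2·9
  = 0 + 0 + 18
  = 18
Equation: -2y + 2z = 18

-2y + 2z = 18


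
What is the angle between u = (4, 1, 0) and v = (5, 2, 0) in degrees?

u·v = 4·5 + 1·2 + 0·0 = 20 + 2 + 0 = 22
|u| = √(4² + 1² + 0²) = √17 ≈ 4.123
|v| = √(5² + 2² + 0²) = √29 ≈ 5.385
cos θ = (u·v)/(|u||v|) = 22/(4.123·5.385) ≈ 0.9908
θ = arccos(0.9908) ≈ 7.765°

7.765°


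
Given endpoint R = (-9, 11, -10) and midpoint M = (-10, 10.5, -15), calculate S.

S = 2M - R
  = (2·(-10) - (-9), 2·10.5 - 11, 2·(-15) - (-10))
  = (-20 + 9, 21 - 11, -30 + 10)
  = (-11, 10, -20)

(-11, 10, -20)


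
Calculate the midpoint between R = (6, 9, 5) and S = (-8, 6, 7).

M = ((x₁+x₂)/2, (y₁+y₂)/2, (z₁+z₂)/2)
  = ((6 - 8)/2, (9 + 6)/2, (5 + 7)/2)
  = (-2/2, 15/2, 12/2)
  = (-1, 7.5, 6)

(-1, 7.5, 6)


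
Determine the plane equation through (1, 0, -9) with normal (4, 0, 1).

The plane through P with normal n = (a, b, c) satisfies n·(r - P) = 0,
i.e. ax + by + cz = a·x₀ + b·y₀ + c·z₀.
d = 4·1 + 0·0 + 1·(-9)
  = 4 + 0 - 9
  = -5
Equation: 4x + z = -5

4x + z = -5


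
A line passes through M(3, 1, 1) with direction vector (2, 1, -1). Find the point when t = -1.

P(t) = M + t·d
  = (3 + 2·(-1), 1 + 1·(-1), 1 + (-1)·(-1))
  = (3 - 2, 1 - 1, 1 + 1)
  = (1, 0, 2)

(1, 0, 2)


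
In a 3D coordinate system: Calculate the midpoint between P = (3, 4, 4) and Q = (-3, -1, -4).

M = ((x₁+x₂)/2, (y₁+y₂)/2, (z₁+z₂)/2)
  = ((3 - 3)/2, (4 - 1)/2, (4 - 4)/2)
  = (0/2, 3/2, 0/2)
  = (0, 1.5, 0)

(0, 1.5, 0)


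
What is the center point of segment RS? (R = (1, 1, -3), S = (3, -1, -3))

M = ((x₁+x₂)/2, (y₁+y₂)/2, (z₁+z₂)/2)
  = ((1 + 3)/2, (1 - 1)/2, (-3 - 3)/2)
  = (4/2, 0/2, -6/2)
  = (2, 0, -3)

(2, 0, -3)


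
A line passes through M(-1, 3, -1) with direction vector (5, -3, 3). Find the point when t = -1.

P(t) = M + t·d
  = (-1 + 5·(-1), 3 + (-3)·(-1), -1 + 3·(-1))
  = (-1 - 5, 3 + 3, -1 - 3)
  = (-6, 6, -4)

(-6, 6, -4)


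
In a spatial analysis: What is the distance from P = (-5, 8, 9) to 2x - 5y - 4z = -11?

distance = |a·x₀ + b·y₀ + c·z₀ - d| / √(a² + b² + c²)
  = |2·(-5) + (-5)·8 + (-4)·9 - (-11)| / √(2² + (-5)² + (-4)²)
  = |-10 - 40 - 36 + 11| / √(4 + 25 + 16)
  = |-75| / √45
  = 75 / 6.708
  ≈ 11.18

11.18


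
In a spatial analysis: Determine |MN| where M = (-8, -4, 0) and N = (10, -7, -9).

d = √[(x₂-x₁)² + (y₂-y₁)² + (z₂-z₁)²]
  = √[18² + (-3)² + (-9)²]
  = √[324 + 9 + 81]
  = √414
  ≈ 20.35

20.35


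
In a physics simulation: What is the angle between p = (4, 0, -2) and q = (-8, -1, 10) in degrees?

p·q = 4·(-8) + 0·(-1) + (-2)·10 = -32 + 0 - 20 = -52
|p| = √(4² + 0² + (-2)²) = √20 ≈ 4.472
|q| = √((-8)² + (-1)² + 10²) = √165 ≈ 12.85
cos θ = (p·q)/(|p||q|) = -52/(4.472·12.85) ≈ -0.9052
θ = arccos(-0.9052) ≈ 154.9°

154.9°


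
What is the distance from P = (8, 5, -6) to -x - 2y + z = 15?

distance = |a·x₀ + b·y₀ + c·z₀ - d| / √(a² + b² + c²)
  = |(-1)·8 + (-2)·5 + 1·(-6) - 15| / √((-1)² + (-2)² + 1²)
  = |-8 - 10 - 6 - 15| / √(1 + 4 + 1)
  = |-39| / √6
  = 39 / 2.449
  ≈ 15.92

15.92


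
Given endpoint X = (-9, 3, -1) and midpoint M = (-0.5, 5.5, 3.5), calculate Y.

Y = 2M - X
  = (2·(-0.5) - (-9), 2·5.5 - 3, 2·3.5 - (-1))
  = (-1 + 9, 11 - 3, 7 + 1)
  = (8, 8, 8)

(8, 8, 8)


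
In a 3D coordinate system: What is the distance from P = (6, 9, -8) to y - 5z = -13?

distance = |a·x₀ + b·y₀ + c·z₀ - d| / √(a² + b² + c²)
  = |0·6 + 1·9 + (-5)·(-8) - (-13)| / √(0² + 1² + (-5)²)
  = |0 + 9 + 40 + 13| / √(0 + 1 + 25)
  = |62| / √26
  = 62 / 5.099
  ≈ 12.16

12.16


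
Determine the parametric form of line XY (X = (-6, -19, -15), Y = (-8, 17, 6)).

Direction vector d = Y - X = (-8 + 6, 17 + 19, 6 + 15) = (-2, 36, 21)
Parametric form r = X + t·d:
x = -6 - 2t, y = -19 + 36t, z = -15 + 21t

x = -6 - 2t, y = -19 + 36t, z = -15 + 21t


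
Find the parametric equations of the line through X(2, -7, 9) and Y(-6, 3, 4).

Direction vector d = Y - X = (-6 - 2, 3 + 7, 4 - 9) = (-8, 10, -5)
Parametric form r = X + t·d:
x = 2 - 8t, y = -7 + 10t, z = 9 - 5t

x = 2 - 8t, y = -7 + 10t, z = 9 - 5t


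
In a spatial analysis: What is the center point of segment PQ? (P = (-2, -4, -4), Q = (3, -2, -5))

M = ((x₁+x₂)/2, (y₁+y₂)/2, (z₁+z₂)/2)
  = ((-2 + 3)/2, (-4 - 2)/2, (-4 - 5)/2)
  = (1/2, -6/2, -9/2)
  = (0.5, -3, -4.5)

(0.5, -3, -4.5)


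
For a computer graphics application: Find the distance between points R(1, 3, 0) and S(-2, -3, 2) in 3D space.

d = √[(x₂-x₁)² + (y₂-y₁)² + (z₂-z₁)²]
  = √[(-3)² + (-6)² + 2²]
  = √[9 + 36 + 4]
  = √49
  ≈ 7

7


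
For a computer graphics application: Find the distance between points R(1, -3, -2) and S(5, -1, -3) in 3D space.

d = √[(x₂-x₁)² + (y₂-y₁)² + (z₂-z₁)²]
  = √[4² + 2² + (-1)²]
  = √[16 + 4 + 1]
  = √21
  ≈ 4.583

4.583


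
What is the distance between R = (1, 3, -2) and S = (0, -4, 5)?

d = √[(x₂-x₁)² + (y₂-y₁)² + (z₂-z₁)²]
  = √[(-1)² + (-7)² + 7²]
  = √[1 + 49 + 49]
  = √99
  ≈ 9.95

9.95


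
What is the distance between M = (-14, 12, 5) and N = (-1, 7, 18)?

d = √[(x₂-x₁)² + (y₂-y₁)² + (z₂-z₁)²]
  = √[13² + (-5)² + 13²]
  = √[169 + 25 + 169]
  = √363
  ≈ 19.05

19.05


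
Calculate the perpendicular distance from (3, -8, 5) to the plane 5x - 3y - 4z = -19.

distance = |a·x₀ + b·y₀ + c·z₀ - d| / √(a² + b² + c²)
  = |5·3 + (-3)·(-8) + (-4)·5 - (-19)| / √(5² + (-3)² + (-4)²)
  = |15 + 24 - 20 + 19| / √(25 + 9 + 16)
  = |38| / √50
  = 38 / 7.071
  ≈ 5.374

5.374


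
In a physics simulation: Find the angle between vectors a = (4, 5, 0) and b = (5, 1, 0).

a·b = 4·5 + 5·1 + 0·0 = 20 + 5 + 0 = 25
|a| = √(4² + 5² + 0²) = √41 ≈ 6.403
|b| = √(5² + 1² + 0²) = √26 ≈ 5.099
cos θ = (a·b)/(|a||b|) = 25/(6.403·5.099) ≈ 0.7657
θ = arccos(0.7657) ≈ 40.03°

40.03°


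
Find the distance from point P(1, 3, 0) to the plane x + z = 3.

distance = |a·x₀ + b·y₀ + c·z₀ - d| / √(a² + b² + c²)
  = |1·1 + 0·3 + 1·0 - 3| / √(1² + 0² + 1²)
  = |1 + 0 + 0 - 3| / √(1 + 0 + 1)
  = |-2| / √2
  = 2 / 1.414
  ≈ 1.414

1.414


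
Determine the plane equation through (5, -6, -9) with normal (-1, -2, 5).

The plane through P with normal n = (a, b, c) satisfies n·(r - P) = 0,
i.e. ax + by + cz = a·x₀ + b·y₀ + c·z₀.
d = (-1)·5 + (-2)·(-6) + 5·(-9)
  = -5 + 12 - 45
  = -38
Equation: -x - 2y + 5z = -38

-x - 2y + 5z = -38


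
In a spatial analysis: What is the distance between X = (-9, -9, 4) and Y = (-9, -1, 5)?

d = √[(x₂-x₁)² + (y₂-y₁)² + (z₂-z₁)²]
  = √[0² + 8² + 1²]
  = √[0 + 64 + 1]
  = √65
  ≈ 8.062

8.062


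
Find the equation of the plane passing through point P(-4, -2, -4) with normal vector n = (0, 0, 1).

The plane through P with normal n = (a, b, c) satisfies n·(r - P) = 0,
i.e. ax + by + cz = a·x₀ + b·y₀ + c·z₀.
d = 0·(-4) + 0·(-2) + 1·(-4)
  = 0 + 0 - 4
  = -4
Equation: z = -4

z = -4


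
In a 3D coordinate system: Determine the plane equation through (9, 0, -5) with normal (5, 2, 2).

The plane through P with normal n = (a, b, c) satisfies n·(r - P) = 0,
i.e. ax + by + cz = a·x₀ + b·y₀ + c·z₀.
d = 5·9 + 2·0 + 2·(-5)
  = 45 + 0 - 10
  = 35
Equation: 5x + 2y + 2z = 35

5x + 2y + 2z = 35


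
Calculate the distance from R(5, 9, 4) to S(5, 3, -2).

d = √[(x₂-x₁)² + (y₂-y₁)² + (z₂-z₁)²]
  = √[0² + (-6)² + (-6)²]
  = √[0 + 36 + 36]
  = √72
  ≈ 8.485

8.485


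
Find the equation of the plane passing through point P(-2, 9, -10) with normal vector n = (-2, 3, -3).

The plane through P with normal n = (a, b, c) satisfies n·(r - P) = 0,
i.e. ax + by + cz = a·x₀ + b·y₀ + c·z₀.
d = (-2)·(-2) + 3·9 + (-3)·(-10)
  = 4 + 27 + 30
  = 61
Equation: -2x + 3y - 3z = 61

-2x + 3y - 3z = 61


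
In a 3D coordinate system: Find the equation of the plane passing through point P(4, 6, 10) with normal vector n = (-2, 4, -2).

The plane through P with normal n = (a, b, c) satisfies n·(r - P) = 0,
i.e. ax + by + cz = a·x₀ + b·y₀ + c·z₀.
d = (-2)·4 + 4·6 + (-2)·10
  = -8 + 24 - 20
  = -4
Equation: -2x + 4y - 2z = -4

-2x + 4y - 2z = -4


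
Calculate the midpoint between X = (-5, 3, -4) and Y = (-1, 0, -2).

M = ((x₁+x₂)/2, (y₁+y₂)/2, (z₁+z₂)/2)
  = ((-5 - 1)/2, (3 + 0)/2, (-4 - 2)/2)
  = (-6/2, 3/2, -6/2)
  = (-3, 1.5, -3)

(-3, 1.5, -3)


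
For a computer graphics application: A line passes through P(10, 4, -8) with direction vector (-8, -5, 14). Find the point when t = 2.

P(t) = P + t·d
  = (10 + (-8)·2, 4 + (-5)·2, -8 + 14·2)
  = (10 - 16, 4 - 10, -8 + 28)
  = (-6, -6, 20)

(-6, -6, 20)


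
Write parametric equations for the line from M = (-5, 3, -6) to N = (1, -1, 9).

Direction vector d = N - M = (1 + 5, -1 - 3, 9 + 6) = (6, -4, 15)
Parametric form r = M + t·d:
x = -5 + 6t, y = 3 - 4t, z = -6 + 15t

x = -5 + 6t, y = 3 - 4t, z = -6 + 15t


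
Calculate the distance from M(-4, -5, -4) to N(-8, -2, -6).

d = √[(x₂-x₁)² + (y₂-y₁)² + (z₂-z₁)²]
  = √[(-4)² + 3² + (-2)²]
  = √[16 + 9 + 4]
  = √29
  ≈ 5.385

5.385


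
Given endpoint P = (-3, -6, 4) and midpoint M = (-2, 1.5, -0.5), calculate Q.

Q = 2M - P
  = (2·(-2) - (-3), 2·1.5 - (-6), 2·(-0.5) - 4)
  = (-4 + 3, 3 + 6, -1 - 4)
  = (-1, 9, -5)

(-1, 9, -5)


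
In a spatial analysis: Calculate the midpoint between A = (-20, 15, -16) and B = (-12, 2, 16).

M = ((x₁+x₂)/2, (y₁+y₂)/2, (z₁+z₂)/2)
  = ((-20 - 12)/2, (15 + 2)/2, (-16 + 16)/2)
  = (-32/2, 17/2, 0/2)
  = (-16, 8.5, 0)

(-16, 8.5, 0)


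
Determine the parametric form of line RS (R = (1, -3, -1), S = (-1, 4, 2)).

Direction vector d = S - R = (-1 - 1, 4 + 3, 2 + 1) = (-2, 7, 3)
Parametric form r = R + t·d:
x = 1 - 2t, y = -3 + 7t, z = -1 + 3t

x = 1 - 2t, y = -3 + 7t, z = -1 + 3t


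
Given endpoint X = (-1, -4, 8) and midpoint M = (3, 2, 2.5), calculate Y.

Y = 2M - X
  = (2·3 - (-1), 2·2 - (-4), 2·2.5 - 8)
  = (6 + 1, 4 + 4, 5 - 8)
  = (7, 8, -3)

(7, 8, -3)


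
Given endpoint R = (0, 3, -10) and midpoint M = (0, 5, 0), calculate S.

S = 2M - R
  = (2·0 - 0, 2·5 - 3, 2·0 - (-10))
  = (0 + 0, 10 - 3, 0 + 10)
  = (0, 7, 10)

(0, 7, 10)


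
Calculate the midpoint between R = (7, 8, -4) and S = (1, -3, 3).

M = ((x₁+x₂)/2, (y₁+y₂)/2, (z₁+z₂)/2)
  = ((7 + 1)/2, (8 - 3)/2, (-4 + 3)/2)
  = (8/2, 5/2, -1/2)
  = (4, 2.5, -0.5)

(4, 2.5, -0.5)


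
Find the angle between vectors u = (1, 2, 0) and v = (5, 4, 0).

u·v = 1·5 + 2·4 + 0·0 = 5 + 8 + 0 = 13
|u| = √(1² + 2² + 0²) = √5 ≈ 2.236
|v| = √(5² + 4² + 0²) = √41 ≈ 6.403
cos θ = (u·v)/(|u||v|) = 13/(2.236·6.403) ≈ 0.908
θ = arccos(0.908) ≈ 24.78°

24.78°


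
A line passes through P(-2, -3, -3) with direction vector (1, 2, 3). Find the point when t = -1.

P(t) = P + t·d
  = (-2 + 1·(-1), -3 + 2·(-1), -3 + 3·(-1))
  = (-2 - 1, -3 - 2, -3 - 3)
  = (-3, -5, -6)

(-3, -5, -6)


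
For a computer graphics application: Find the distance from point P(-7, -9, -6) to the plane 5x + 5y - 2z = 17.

distance = |a·x₀ + b·y₀ + c·z₀ - d| / √(a² + b² + c²)
  = |5·(-7) + 5·(-9) + (-2)·(-6) - 17| / √(5² + 5² + (-2)²)
  = |-35 - 45 + 12 - 17| / √(25 + 25 + 4)
  = |-85| / √54
  = 85 / 7.348
  ≈ 11.57

11.57


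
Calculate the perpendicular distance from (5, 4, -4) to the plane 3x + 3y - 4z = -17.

distance = |a·x₀ + b·y₀ + c·z₀ - d| / √(a² + b² + c²)
  = |3·5 + 3·4 + (-4)·(-4) - (-17)| / √(3² + 3² + (-4)²)
  = |15 + 12 + 16 + 17| / √(9 + 9 + 16)
  = |60| / √34
  = 60 / 5.831
  ≈ 10.29

10.29


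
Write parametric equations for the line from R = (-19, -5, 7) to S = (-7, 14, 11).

Direction vector d = S - R = (-7 + 19, 14 + 5, 11 - 7) = (12, 19, 4)
Parametric form r = R + t·d:
x = -19 + 12t, y = -5 + 19t, z = 7 + 4t

x = -19 + 12t, y = -5 + 19t, z = 7 + 4t


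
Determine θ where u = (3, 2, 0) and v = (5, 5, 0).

u·v = 3·5 + 2·5 + 0·0 = 15 + 10 + 0 = 25
|u| = √(3² + 2² + 0²) = √13 ≈ 3.606
|v| = √(5² + 5² + 0²) = √50 ≈ 7.071
cos θ = (u·v)/(|u||v|) = 25/(3.606·7.071) ≈ 0.9806
θ = arccos(0.9806) ≈ 11.31°

11.31°


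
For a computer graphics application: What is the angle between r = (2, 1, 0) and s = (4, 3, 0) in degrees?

r·s = 2·4 + 1·3 + 0·0 = 8 + 3 + 0 = 11
|r| = √(2² + 1² + 0²) = √5 ≈ 2.236
|s| = √(4² + 3² + 0²) = √25 ≈ 5
cos θ = (r·s)/(|r||s|) = 11/(2.236·5) ≈ 0.9839
θ = arccos(0.9839) ≈ 10.3°

10.3°


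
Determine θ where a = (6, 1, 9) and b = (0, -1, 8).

a·b = 6·0 + 1·(-1) + 9·8 = 0 - 1 + 72 = 71
|a| = √(6² + 1² + 9²) = √118 ≈ 10.86
|b| = √(0² + (-1)² + 8²) = √65 ≈ 8.062
cos θ = (a·b)/(|a||b|) = 71/(10.86·8.062) ≈ 0.8107
θ = arccos(0.8107) ≈ 35.84°

35.84°


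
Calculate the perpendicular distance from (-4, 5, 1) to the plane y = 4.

distance = |a·x₀ + b·y₀ + c·z₀ - d| / √(a² + b² + c²)
  = |0·(-4) + 1·5 + 0·1 - 4| / √(0² + 1² + 0²)
  = |0 + 5 + 0 - 4| / √(0 + 1 + 0)
  = |1| / √1
  = 1 / 1
  ≈ 1

1


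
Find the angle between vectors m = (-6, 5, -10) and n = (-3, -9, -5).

m·n = (-6)·(-3) + 5·(-9) + (-10)·(-5) = 18 - 45 + 50 = 23
|m| = √((-6)² + 5² + (-10)²) = √161 ≈ 12.69
|n| = √((-3)² + (-9)² + (-5)²) = √115 ≈ 10.72
cos θ = (m·n)/(|m||n|) = 23/(12.69·10.72) ≈ 0.169
θ = arccos(0.169) ≈ 80.27°

80.27°


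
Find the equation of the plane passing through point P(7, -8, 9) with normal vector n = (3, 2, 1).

The plane through P with normal n = (a, b, c) satisfies n·(r - P) = 0,
i.e. ax + by + cz = a·x₀ + b·y₀ + c·z₀.
d = 3·7 + 2·(-8) + 1·9
  = 21 - 16 + 9
  = 14
Equation: 3x + 2y + z = 14

3x + 2y + z = 14


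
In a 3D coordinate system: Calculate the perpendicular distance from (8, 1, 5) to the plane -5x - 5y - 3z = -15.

distance = |a·x₀ + b·y₀ + c·z₀ - d| / √(a² + b² + c²)
  = |(-5)·8 + (-5)·1 + (-3)·5 - (-15)| / √((-5)² + (-5)² + (-3)²)
  = |-40 - 5 - 15 + 15| / √(25 + 25 + 9)
  = |-45| / √59
  = 45 / 7.681
  ≈ 5.859

5.859


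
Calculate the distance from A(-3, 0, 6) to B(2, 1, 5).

d = √[(x₂-x₁)² + (y₂-y₁)² + (z₂-z₁)²]
  = √[5² + 1² + (-1)²]
  = √[25 + 1 + 1]
  = √27
  ≈ 5.196

5.196


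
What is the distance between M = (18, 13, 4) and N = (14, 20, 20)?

d = √[(x₂-x₁)² + (y₂-y₁)² + (z₂-z₁)²]
  = √[(-4)² + 7² + 16²]
  = √[16 + 49 + 256]
  = √321
  ≈ 17.92

17.92


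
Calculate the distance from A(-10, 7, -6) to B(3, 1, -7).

d = √[(x₂-x₁)² + (y₂-y₁)² + (z₂-z₁)²]
  = √[13² + (-6)² + (-1)²]
  = √[169 + 36 + 1]
  = √206
  ≈ 14.35

14.35


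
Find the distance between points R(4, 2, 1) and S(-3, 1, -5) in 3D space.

d = √[(x₂-x₁)² + (y₂-y₁)² + (z₂-z₁)²]
  = √[(-7)² + (-1)² + (-6)²]
  = √[49 + 1 + 36]
  = √86
  ≈ 9.274

9.274


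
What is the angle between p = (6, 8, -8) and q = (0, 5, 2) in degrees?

p·q = 6·0 + 8·5 + (-8)·2 = 0 + 40 - 16 = 24
|p| = √(6² + 8² + (-8)²) = √164 ≈ 12.81
|q| = √(0² + 5² + 2²) = √29 ≈ 5.385
cos θ = (p·q)/(|p||q|) = 24/(12.81·5.385) ≈ 0.348
θ = arccos(0.348) ≈ 69.63°

69.63°


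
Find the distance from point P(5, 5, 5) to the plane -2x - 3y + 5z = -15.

distance = |a·x₀ + b·y₀ + c·z₀ - d| / √(a² + b² + c²)
  = |(-2)·5 + (-3)·5 + 5·5 - (-15)| / √((-2)² + (-3)² + 5²)
  = |-10 - 15 + 25 + 15| / √(4 + 9 + 25)
  = |15| / √38
  = 15 / 6.164
  ≈ 2.433

2.433


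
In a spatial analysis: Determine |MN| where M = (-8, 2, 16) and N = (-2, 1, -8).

d = √[(x₂-x₁)² + (y₂-y₁)² + (z₂-z₁)²]
  = √[6² + (-1)² + (-24)²]
  = √[36 + 1 + 576]
  = √613
  ≈ 24.76

24.76


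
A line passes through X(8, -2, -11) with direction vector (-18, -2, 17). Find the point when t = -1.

P(t) = X + t·d
  = (8 + (-18)·(-1), -2 + (-2)·(-1), -11 + 17·(-1))
  = (8 + 18, -2 + 2, -11 - 17)
  = (26, 0, -28)

(26, 0, -28)


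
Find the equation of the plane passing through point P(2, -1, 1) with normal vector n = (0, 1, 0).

The plane through P with normal n = (a, b, c) satisfies n·(r - P) = 0,
i.e. ax + by + cz = a·x₀ + b·y₀ + c·z₀.
d = 0·2 + 1·(-1) + 0·1
  = 0 - 1 + 0
  = -1
Equation: y = -1

y = -1


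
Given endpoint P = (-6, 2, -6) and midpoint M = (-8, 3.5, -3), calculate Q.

Q = 2M - P
  = (2·(-8) - (-6), 2·3.5 - 2, 2·(-3) - (-6))
  = (-16 + 6, 7 - 2, -6 + 6)
  = (-10, 5, 0)

(-10, 5, 0)


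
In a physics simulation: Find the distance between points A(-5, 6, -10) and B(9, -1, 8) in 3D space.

d = √[(x₂-x₁)² + (y₂-y₁)² + (z₂-z₁)²]
  = √[14² + (-7)² + 18²]
  = √[196 + 49 + 324]
  = √569
  ≈ 23.85

23.85


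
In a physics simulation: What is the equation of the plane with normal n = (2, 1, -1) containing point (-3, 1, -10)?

The plane through P with normal n = (a, b, c) satisfies n·(r - P) = 0,
i.e. ax + by + cz = a·x₀ + b·y₀ + c·z₀.
d = 2·(-3) + 1·1 + (-1)·(-10)
  = -6 + 1 + 10
  = 5
Equation: 2x + y - z = 5

2x + y - z = 5


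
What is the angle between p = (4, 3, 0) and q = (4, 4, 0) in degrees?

p·q = 4·4 + 3·4 + 0·0 = 16 + 12 + 0 = 28
|p| = √(4² + 3² + 0²) = √25 ≈ 5
|q| = √(4² + 4² + 0²) = √32 ≈ 5.657
cos θ = (p·q)/(|p||q|) = 28/(5·5.657) ≈ 0.9899
θ = arccos(0.9899) ≈ 8.13°

8.13°


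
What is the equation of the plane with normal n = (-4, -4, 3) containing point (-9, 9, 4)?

The plane through P with normal n = (a, b, c) satisfies n·(r - P) = 0,
i.e. ax + by + cz = a·x₀ + b·y₀ + c·z₀.
d = (-4)·(-9) + (-4)·9 + 3·4
  = 36 - 36 + 12
  = 12
Equation: -4x - 4y + 3z = 12

-4x - 4y + 3z = 12


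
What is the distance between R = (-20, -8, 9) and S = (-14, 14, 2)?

d = √[(x₂-x₁)² + (y₂-y₁)² + (z₂-z₁)²]
  = √[6² + 22² + (-7)²]
  = √[36 + 484 + 49]
  = √569
  ≈ 23.85

23.85


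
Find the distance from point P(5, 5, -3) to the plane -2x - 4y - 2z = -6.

distance = |a·x₀ + b·y₀ + c·z₀ - d| / √(a² + b² + c²)
  = |(-2)·5 + (-4)·5 + (-2)·(-3) - (-6)| / √((-2)² + (-4)² + (-2)²)
  = |-10 - 20 + 6 + 6| / √(4 + 16 + 4)
  = |-18| / √24
  = 18 / 4.899
  ≈ 3.674

3.674


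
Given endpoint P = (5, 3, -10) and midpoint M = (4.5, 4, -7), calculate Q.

Q = 2M - P
  = (2·4.5 - 5, 2·4 - 3, 2·(-7) - (-10))
  = (9 - 5, 8 - 3, -14 + 10)
  = (4, 5, -4)

(4, 5, -4)


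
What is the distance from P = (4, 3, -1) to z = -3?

distance = |a·x₀ + b·y₀ + c·z₀ - d| / √(a² + b² + c²)
  = |0·4 + 0·3 + 1·(-1) - (-3)| / √(0² + 0² + 1²)
  = |0 + 0 - 1 + 3| / √(0 + 0 + 1)
  = |2| / √1
  = 2 / 1
  ≈ 2

2


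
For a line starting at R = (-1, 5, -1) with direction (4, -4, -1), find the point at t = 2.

P(t) = R + t·d
  = (-1 + 4·2, 5 + (-4)·2, -1 + (-1)·2)
  = (-1 + 8, 5 - 8, -1 - 2)
  = (7, -3, -3)

(7, -3, -3)


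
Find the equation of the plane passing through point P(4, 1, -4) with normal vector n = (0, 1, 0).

The plane through P with normal n = (a, b, c) satisfies n·(r - P) = 0,
i.e. ax + by + cz = a·x₀ + b·y₀ + c·z₀.
d = 0·4 + 1·1 + 0·(-4)
  = 0 + 1 + 0
  = 1
Equation: y = 1

y = 1


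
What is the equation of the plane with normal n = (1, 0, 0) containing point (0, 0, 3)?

The plane through P with normal n = (a, b, c) satisfies n·(r - P) = 0,
i.e. ax + by + cz = a·x₀ + b·y₀ + c·z₀.
d = 1·0 + 0·0 + 0·3
  = 0 + 0 + 0
  = 0
Equation: x = 0

x = 0


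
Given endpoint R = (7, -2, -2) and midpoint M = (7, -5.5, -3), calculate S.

S = 2M - R
  = (2·7 - 7, 2·(-5.5) - (-2), 2·(-3) - (-2))
  = (14 - 7, -11 + 2, -6 + 2)
  = (7, -9, -4)

(7, -9, -4)


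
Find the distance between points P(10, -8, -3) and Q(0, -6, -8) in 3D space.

d = √[(x₂-x₁)² + (y₂-y₁)² + (z₂-z₁)²]
  = √[(-10)² + 2² + (-5)²]
  = √[100 + 4 + 25]
  = √129
  ≈ 11.36

11.36


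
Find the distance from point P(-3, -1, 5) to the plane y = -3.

distance = |a·x₀ + b·y₀ + c·z₀ - d| / √(a² + b² + c²)
  = |0·(-3) + 1·(-1) + 0·5 - (-3)| / √(0² + 1² + 0²)
  = |0 - 1 + 0 + 3| / √(0 + 1 + 0)
  = |2| / √1
  = 2 / 1
  ≈ 2

2


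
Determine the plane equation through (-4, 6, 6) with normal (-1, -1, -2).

The plane through P with normal n = (a, b, c) satisfies n·(r - P) = 0,
i.e. ax + by + cz = a·x₀ + b·y₀ + c·z₀.
d = (-1)·(-4) + (-1)·6 + (-2)·6
  = 4 - 6 - 12
  = -14
Equation: -x - y - 2z = -14

-x - y - 2z = -14


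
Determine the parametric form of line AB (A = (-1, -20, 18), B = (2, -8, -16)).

Direction vector d = B - A = (2 + 1, -8 + 20, -16 - 18) = (3, 12, -34)
Parametric form r = A + t·d:
x = -1 + 3t, y = -20 + 12t, z = 18 - 34t

x = -1 + 3t, y = -20 + 12t, z = 18 - 34t


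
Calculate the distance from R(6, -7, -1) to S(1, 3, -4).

d = √[(x₂-x₁)² + (y₂-y₁)² + (z₂-z₁)²]
  = √[(-5)² + 10² + (-3)²]
  = √[25 + 100 + 9]
  = √134
  ≈ 11.58

11.58


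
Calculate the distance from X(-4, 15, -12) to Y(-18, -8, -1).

d = √[(x₂-x₁)² + (y₂-y₁)² + (z₂-z₁)²]
  = √[(-14)² + (-23)² + 11²]
  = √[196 + 529 + 121]
  = √846
  ≈ 29.09

29.09


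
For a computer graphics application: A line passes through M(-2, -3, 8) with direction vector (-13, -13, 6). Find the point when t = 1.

P(t) = M + t·d
  = (-2 + (-13)·1, -3 + (-13)·1, 8 + 6·1)
  = (-2 - 13, -3 - 13, 8 + 6)
  = (-15, -16, 14)

(-15, -16, 14)


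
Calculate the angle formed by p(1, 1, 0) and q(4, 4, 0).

p·q = 1·4 + 1·4 + 0·0 = 4 + 4 + 0 = 8
|p| = √(1² + 1² + 0²) = √2 ≈ 1.414
|q| = √(4² + 4² + 0²) = √32 ≈ 5.657
cos θ = (p·q)/(|p||q|) = 8/(1.414·5.657) ≈ 1
θ = arccos(1) ≈ 0°

0°


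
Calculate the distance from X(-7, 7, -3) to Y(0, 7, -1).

d = √[(x₂-x₁)² + (y₂-y₁)² + (z₂-z₁)²]
  = √[7² + 0² + 2²]
  = √[49 + 0 + 4]
  = √53
  ≈ 7.28

7.28


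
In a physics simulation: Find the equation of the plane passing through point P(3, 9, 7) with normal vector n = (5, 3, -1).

The plane through P with normal n = (a, b, c) satisfies n·(r - P) = 0,
i.e. ax + by + cz = a·x₀ + b·y₀ + c·z₀.
d = 5·3 + 3·9 + (-1)·7
  = 15 + 27 - 7
  = 35
Equation: 5x + 3y - z = 35

5x + 3y - z = 35


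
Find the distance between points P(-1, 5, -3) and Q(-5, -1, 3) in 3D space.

d = √[(x₂-x₁)² + (y₂-y₁)² + (z₂-z₁)²]
  = √[(-4)² + (-6)² + 6²]
  = √[16 + 36 + 36]
  = √88
  ≈ 9.381

9.381


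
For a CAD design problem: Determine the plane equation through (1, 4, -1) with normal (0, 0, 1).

The plane through P with normal n = (a, b, c) satisfies n·(r - P) = 0,
i.e. ax + by + cz = a·x₀ + b·y₀ + c·z₀.
d = 0·1 + 0·4 + 1·(-1)
  = 0 + 0 - 1
  = -1
Equation: z = -1

z = -1


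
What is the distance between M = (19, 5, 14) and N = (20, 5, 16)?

d = √[(x₂-x₁)² + (y₂-y₁)² + (z₂-z₁)²]
  = √[1² + 0² + 2²]
  = √[1 + 0 + 4]
  = √5
  ≈ 2.236

2.236


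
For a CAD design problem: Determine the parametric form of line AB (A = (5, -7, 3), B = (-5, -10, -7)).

Direction vector d = B - A = (-5 - 5, -10 + 7, -7 - 3) = (-10, -3, -10)
Parametric form r = A + t·d:
x = 5 - 10t, y = -7 - 3t, z = 3 - 10t

x = 5 - 10t, y = -7 - 3t, z = 3 - 10t


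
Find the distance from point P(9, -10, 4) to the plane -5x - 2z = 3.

distance = |a·x₀ + b·y₀ + c·z₀ - d| / √(a² + b² + c²)
  = |(-5)·9 + 0·(-10) + (-2)·4 - 3| / √((-5)² + 0² + (-2)²)
  = |-45 + 0 - 8 - 3| / √(25 + 0 + 4)
  = |-56| / √29
  = 56 / 5.385
  ≈ 10.4

10.4


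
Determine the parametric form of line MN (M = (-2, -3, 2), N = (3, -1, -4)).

Direction vector d = N - M = (3 + 2, -1 + 3, -4 - 2) = (5, 2, -6)
Parametric form r = M + t·d:
x = -2 + 5t, y = -3 + 2t, z = 2 - 6t

x = -2 + 5t, y = -3 + 2t, z = 2 - 6t


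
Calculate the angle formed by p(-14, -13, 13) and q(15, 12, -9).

p·q = (-14)·15 + (-13)·12 + 13·(-9) = -210 - 156 - 117 = -483
|p| = √((-14)² + (-13)² + 13²) = √534 ≈ 23.11
|q| = √(15² + 12² + (-9)²) = √450 ≈ 21.21
cos θ = (p·q)/(|p||q|) = -483/(23.11·21.21) ≈ -0.9853
θ = arccos(-0.9853) ≈ 170.2°

170.2°


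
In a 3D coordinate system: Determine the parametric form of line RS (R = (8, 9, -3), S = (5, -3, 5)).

Direction vector d = S - R = (5 - 8, -3 - 9, 5 + 3) = (-3, -12, 8)
Parametric form r = R + t·d:
x = 8 - 3t, y = 9 - 12t, z = -3 + 8t

x = 8 - 3t, y = 9 - 12t, z = -3 + 8t


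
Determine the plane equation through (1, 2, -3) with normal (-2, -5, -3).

The plane through P with normal n = (a, b, c) satisfies n·(r - P) = 0,
i.e. ax + by + cz = a·x₀ + b·y₀ + c·z₀.
d = (-2)·1 + (-5)·2 + (-3)·(-3)
  = -2 - 10 + 9
  = -3
Equation: -2x - 5y - 3z = -3

-2x - 5y - 3z = -3


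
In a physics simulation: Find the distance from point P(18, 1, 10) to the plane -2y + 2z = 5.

distance = |a·x₀ + b·y₀ + c·z₀ - d| / √(a² + b² + c²)
  = |0·18 + (-2)·1 + 2·10 - 5| / √(0² + (-2)² + 2²)
  = |0 - 2 + 20 - 5| / √(0 + 4 + 4)
  = |13| / √8
  = 13 / 2.828
  ≈ 4.596

4.596


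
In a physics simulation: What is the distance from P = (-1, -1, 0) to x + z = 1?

distance = |a·x₀ + b·y₀ + c·z₀ - d| / √(a² + b² + c²)
  = |1·(-1) + 0·(-1) + 1·0 - 1| / √(1² + 0² + 1²)
  = |-1 + 0 + 0 - 1| / √(1 + 0 + 1)
  = |-2| / √2
  = 2 / 1.414
  ≈ 1.414

1.414


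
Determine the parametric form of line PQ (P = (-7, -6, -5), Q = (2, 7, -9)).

Direction vector d = Q - P = (2 + 7, 7 + 6, -9 + 5) = (9, 13, -4)
Parametric form r = P + t·d:
x = -7 + 9t, y = -6 + 13t, z = -5 - 4t

x = -7 + 9t, y = -6 + 13t, z = -5 - 4t


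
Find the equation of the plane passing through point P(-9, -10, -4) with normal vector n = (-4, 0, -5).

The plane through P with normal n = (a, b, c) satisfies n·(r - P) = 0,
i.e. ax + by + cz = a·x₀ + b·y₀ + c·z₀.
d = (-4)·(-9) + 0·(-10) + (-5)·(-4)
  = 36 + 0 + 20
  = 56
Equation: -4x - 5z = 56

-4x - 5z = 56


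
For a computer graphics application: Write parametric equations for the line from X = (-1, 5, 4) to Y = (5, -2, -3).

Direction vector d = Y - X = (5 + 1, -2 - 5, -3 - 4) = (6, -7, -7)
Parametric form r = X + t·d:
x = -1 + 6t, y = 5 - 7t, z = 4 - 7t

x = -1 + 6t, y = 5 - 7t, z = 4 - 7t


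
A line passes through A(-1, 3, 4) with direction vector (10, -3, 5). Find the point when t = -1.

P(t) = A + t·d
  = (-1 + 10·(-1), 3 + (-3)·(-1), 4 + 5·(-1))
  = (-1 - 10, 3 + 3, 4 - 5)
  = (-11, 6, -1)

(-11, 6, -1)


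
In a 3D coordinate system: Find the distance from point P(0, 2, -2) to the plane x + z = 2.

distance = |a·x₀ + b·y₀ + c·z₀ - d| / √(a² + b² + c²)
  = |1·0 + 0·2 + 1·(-2) - 2| / √(1² + 0² + 1²)
  = |0 + 0 - 2 - 2| / √(1 + 0 + 1)
  = |-4| / √2
  = 4 / 1.414
  ≈ 2.828

2.828


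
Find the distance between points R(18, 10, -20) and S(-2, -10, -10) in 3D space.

d = √[(x₂-x₁)² + (y₂-y₁)² + (z₂-z₁)²]
  = √[(-20)² + (-20)² + 10²]
  = √[400 + 400 + 100]
  = √900
  ≈ 30

30


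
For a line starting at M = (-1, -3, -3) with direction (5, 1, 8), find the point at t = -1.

P(t) = M + t·d
  = (-1 + 5·(-1), -3 + 1·(-1), -3 + 8·(-1))
  = (-1 - 5, -3 - 1, -3 - 8)
  = (-6, -4, -11)

(-6, -4, -11)


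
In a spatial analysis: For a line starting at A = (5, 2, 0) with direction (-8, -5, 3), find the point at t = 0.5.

P(t) = A + t·d
  = (5 + (-8)·0.5, 2 + (-5)·0.5, 0 + 3·0.5)
  = (5 - 4, 2 - 2.5, 0 + 1.5)
  = (1, -0.5, 1.5)

(1, -0.5, 1.5)


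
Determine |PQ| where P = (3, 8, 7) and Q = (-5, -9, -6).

d = √[(x₂-x₁)² + (y₂-y₁)² + (z₂-z₁)²]
  = √[(-8)² + (-17)² + (-13)²]
  = √[64 + 289 + 169]
  = √522
  ≈ 22.85

22.85


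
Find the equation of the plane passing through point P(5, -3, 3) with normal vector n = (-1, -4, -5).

The plane through P with normal n = (a, b, c) satisfies n·(r - P) = 0,
i.e. ax + by + cz = a·x₀ + b·y₀ + c·z₀.
d = (-1)·5 + (-4)·(-3) + (-5)·3
  = -5 + 12 - 15
  = -8
Equation: -x - 4y - 5z = -8

-x - 4y - 5z = -8


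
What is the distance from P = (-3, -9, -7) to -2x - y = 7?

distance = |a·x₀ + b·y₀ + c·z₀ - d| / √(a² + b² + c²)
  = |(-2)·(-3) + (-1)·(-9) + 0·(-7) - 7| / √((-2)² + (-1)² + 0²)
  = |6 + 9 + 0 - 7| / √(4 + 1 + 0)
  = |8| / √5
  = 8 / 2.236
  ≈ 3.578

3.578


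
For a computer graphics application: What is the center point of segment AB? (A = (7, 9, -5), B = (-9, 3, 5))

M = ((x₁+x₂)/2, (y₁+y₂)/2, (z₁+z₂)/2)
  = ((7 - 9)/2, (9 + 3)/2, (-5 + 5)/2)
  = (-2/2, 12/2, 0/2)
  = (-1, 6, 0)

(-1, 6, 0)


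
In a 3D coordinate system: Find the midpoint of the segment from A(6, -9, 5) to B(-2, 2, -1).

M = ((x₁+x₂)/2, (y₁+y₂)/2, (z₁+z₂)/2)
  = ((6 - 2)/2, (-9 + 2)/2, (5 - 1)/2)
  = (4/2, -7/2, 4/2)
  = (2, -3.5, 2)

(2, -3.5, 2)


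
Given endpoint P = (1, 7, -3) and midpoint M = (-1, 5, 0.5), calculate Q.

Q = 2M - P
  = (2·(-1) - 1, 2·5 - 7, 2·0.5 - (-3))
  = (-2 - 1, 10 - 7, 1 + 3)
  = (-3, 3, 4)

(-3, 3, 4)


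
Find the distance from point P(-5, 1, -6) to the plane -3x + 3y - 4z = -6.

distance = |a·x₀ + b·y₀ + c·z₀ - d| / √(a² + b² + c²)
  = |(-3)·(-5) + 3·1 + (-4)·(-6) - (-6)| / √((-3)² + 3² + (-4)²)
  = |15 + 3 + 24 + 6| / √(9 + 9 + 16)
  = |48| / √34
  = 48 / 5.831
  ≈ 8.232

8.232


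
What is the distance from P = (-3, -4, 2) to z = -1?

distance = |a·x₀ + b·y₀ + c·z₀ - d| / √(a² + b² + c²)
  = |0·(-3) + 0·(-4) + 1·2 - (-1)| / √(0² + 0² + 1²)
  = |0 + 0 + 2 + 1| / √(0 + 0 + 1)
  = |3| / √1
  = 3 / 1
  ≈ 3

3


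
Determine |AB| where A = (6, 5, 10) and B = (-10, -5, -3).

d = √[(x₂-x₁)² + (y₂-y₁)² + (z₂-z₁)²]
  = √[(-16)² + (-10)² + (-13)²]
  = √[256 + 100 + 169]
  = √525
  ≈ 22.91

22.91


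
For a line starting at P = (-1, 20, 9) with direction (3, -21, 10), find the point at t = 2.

P(t) = P + t·d
  = (-1 + 3·2, 20 + (-21)·2, 9 + 10·2)
  = (-1 + 6, 20 - 42, 9 + 20)
  = (5, -22, 29)

(5, -22, 29)


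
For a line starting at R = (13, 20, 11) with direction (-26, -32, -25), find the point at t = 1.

P(t) = R + t·d
  = (13 + (-26)·1, 20 + (-32)·1, 11 + (-25)·1)
  = (13 - 26, 20 - 32, 11 - 25)
  = (-13, -12, -14)

(-13, -12, -14)


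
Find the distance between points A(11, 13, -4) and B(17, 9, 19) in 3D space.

d = √[(x₂-x₁)² + (y₂-y₁)² + (z₂-z₁)²]
  = √[6² + (-4)² + 23²]
  = √[36 + 16 + 529]
  = √581
  ≈ 24.1

24.1


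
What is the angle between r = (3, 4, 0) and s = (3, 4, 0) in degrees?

r·s = 3·3 + 4·4 + 0·0 = 9 + 16 + 0 = 25
|r| = √(3² + 4² + 0²) = √25 ≈ 5
|s| = √(3² + 4² + 0²) = √25 ≈ 5
cos θ = (r·s)/(|r||s|) = 25/(5·5) ≈ 1
θ = arccos(1) ≈ 0°

0°


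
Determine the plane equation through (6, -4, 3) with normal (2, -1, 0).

The plane through P with normal n = (a, b, c) satisfies n·(r - P) = 0,
i.e. ax + by + cz = a·x₀ + b·y₀ + c·z₀.
d = 2·6 + (-1)·(-4) + 0·3
  = 12 + 4 + 0
  = 16
Equation: 2x - y = 16

2x - y = 16


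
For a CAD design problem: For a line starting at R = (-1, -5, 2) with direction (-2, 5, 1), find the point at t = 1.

P(t) = R + t·d
  = (-1 + (-2)·1, -5 + 5·1, 2 + 1·1)
  = (-1 - 2, -5 + 5, 2 + 1)
  = (-3, 0, 3)

(-3, 0, 3)


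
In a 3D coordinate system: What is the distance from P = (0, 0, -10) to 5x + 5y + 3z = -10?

distance = |a·x₀ + b·y₀ + c·z₀ - d| / √(a² + b² + c²)
  = |5·0 + 5·0 + 3·(-10) - (-10)| / √(5² + 5² + 3²)
  = |0 + 0 - 30 + 10| / √(25 + 25 + 9)
  = |-20| / √59
  = 20 / 7.681
  ≈ 2.604

2.604


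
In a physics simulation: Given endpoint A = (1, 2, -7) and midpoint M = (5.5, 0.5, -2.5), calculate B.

B = 2M - A
  = (2·5.5 - 1, 2·0.5 - 2, 2·(-2.5) - (-7))
  = (11 - 1, 1 - 2, -5 + 7)
  = (10, -1, 2)

(10, -1, 2)


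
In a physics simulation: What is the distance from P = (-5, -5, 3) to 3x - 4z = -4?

distance = |a·x₀ + b·y₀ + c·z₀ - d| / √(a² + b² + c²)
  = |3·(-5) + 0·(-5) + (-4)·3 - (-4)| / √(3² + 0² + (-4)²)
  = |-15 + 0 - 12 + 4| / √(9 + 0 + 16)
  = |-23| / √25
  = 23 / 5
  ≈ 4.6

4.6


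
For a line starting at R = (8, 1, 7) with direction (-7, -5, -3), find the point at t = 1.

P(t) = R + t·d
  = (8 + (-7)·1, 1 + (-5)·1, 7 + (-3)·1)
  = (8 - 7, 1 - 5, 7 - 3)
  = (1, -4, 4)

(1, -4, 4)


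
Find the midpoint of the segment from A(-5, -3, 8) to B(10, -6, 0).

M = ((x₁+x₂)/2, (y₁+y₂)/2, (z₁+z₂)/2)
  = ((-5 + 10)/2, (-3 - 6)/2, (8 + 0)/2)
  = (5/2, -9/2, 8/2)
  = (2.5, -4.5, 4)

(2.5, -4.5, 4)


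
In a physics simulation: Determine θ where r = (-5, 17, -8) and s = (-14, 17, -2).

r·s = (-5)·(-14) + 17·17 + (-8)·(-2) = 70 + 289 + 16 = 375
|r| = √((-5)² + 17² + (-8)²) = √378 ≈ 19.44
|s| = √((-14)² + 17² + (-2)²) = √489 ≈ 22.11
cos θ = (r·s)/(|r||s|) = 375/(19.44·22.11) ≈ 0.8722
θ = arccos(0.8722) ≈ 29.28°

29.28°


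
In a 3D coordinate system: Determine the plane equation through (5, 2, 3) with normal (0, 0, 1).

The plane through P with normal n = (a, b, c) satisfies n·(r - P) = 0,
i.e. ax + by + cz = a·x₀ + b·y₀ + c·z₀.
d = 0·5 + 0·2 + 1·3
  = 0 + 0 + 3
  = 3
Equation: z = 3

z = 3


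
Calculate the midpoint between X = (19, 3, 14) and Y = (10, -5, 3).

M = ((x₁+x₂)/2, (y₁+y₂)/2, (z₁+z₂)/2)
  = ((19 + 10)/2, (3 - 5)/2, (14 + 3)/2)
  = (29/2, -2/2, 17/2)
  = (14.5, -1, 8.5)

(14.5, -1, 8.5)


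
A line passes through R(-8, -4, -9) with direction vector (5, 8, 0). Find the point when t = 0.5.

P(t) = R + t·d
  = (-8 + 5·0.5, -4 + 8·0.5, -9 + 0·0.5)
  = (-8 + 2.5, -4 + 4, -9 + 0)
  = (-5.5, 0, -9)

(-5.5, 0, -9)


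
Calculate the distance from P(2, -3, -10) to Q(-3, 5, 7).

d = √[(x₂-x₁)² + (y₂-y₁)² + (z₂-z₁)²]
  = √[(-5)² + 8² + 17²]
  = √[25 + 64 + 289]
  = √378
  ≈ 19.44

19.44


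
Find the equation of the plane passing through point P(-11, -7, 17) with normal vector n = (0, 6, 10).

The plane through P with normal n = (a, b, c) satisfies n·(r - P) = 0,
i.e. ax + by + cz = a·x₀ + b·y₀ + c·z₀.
d = 0·(-11) + 6·(-7) + 10·17
  = 0 - 42 + 170
  = 128
Equation: 6y + 10z = 128

6y + 10z = 128


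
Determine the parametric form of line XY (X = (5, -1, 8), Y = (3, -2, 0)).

Direction vector d = Y - X = (3 - 5, -2 + 1, 0 - 8) = (-2, -1, -8)
Parametric form r = X + t·d:
x = 5 - 2t, y = -1 - t, z = 8 - 8t

x = 5 - 2t, y = -1 - t, z = 8 - 8t


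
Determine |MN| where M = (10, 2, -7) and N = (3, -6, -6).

d = √[(x₂-x₁)² + (y₂-y₁)² + (z₂-z₁)²]
  = √[(-7)² + (-8)² + 1²]
  = √[49 + 64 + 1]
  = √114
  ≈ 10.68

10.68


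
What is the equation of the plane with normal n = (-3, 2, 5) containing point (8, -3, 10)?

The plane through P with normal n = (a, b, c) satisfies n·(r - P) = 0,
i.e. ax + by + cz = a·x₀ + b·y₀ + c·z₀.
d = (-3)·8 + 2·(-3) + 5·10
  = -24 - 6 + 50
  = 20
Equation: -3x + 2y + 5z = 20

-3x + 2y + 5z = 20


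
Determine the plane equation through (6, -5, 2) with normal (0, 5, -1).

The plane through P with normal n = (a, b, c) satisfies n·(r - P) = 0,
i.e. ax + by + cz = a·x₀ + b·y₀ + c·z₀.
d = 0·6 + 5·(-5) + (-1)·2
  = 0 - 25 - 2
  = -27
Equation: 5y - z = -27

5y - z = -27


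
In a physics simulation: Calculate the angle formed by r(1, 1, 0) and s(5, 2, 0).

r·s = 1·5 + 1·2 + 0·0 = 5 + 2 + 0 = 7
|r| = √(1² + 1² + 0²) = √2 ≈ 1.414
|s| = √(5² + 2² + 0²) = √29 ≈ 5.385
cos θ = (r·s)/(|r||s|) = 7/(1.414·5.385) ≈ 0.9191
θ = arccos(0.9191) ≈ 23.2°

23.2°


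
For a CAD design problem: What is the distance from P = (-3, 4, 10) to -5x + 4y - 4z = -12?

distance = |a·x₀ + b·y₀ + c·z₀ - d| / √(a² + b² + c²)
  = |(-5)·(-3) + 4·4 + (-4)·10 - (-12)| / √((-5)² + 4² + (-4)²)
  = |15 + 16 - 40 + 12| / √(25 + 16 + 16)
  = |3| / √57
  = 3 / 7.55
  ≈ 0.3974

0.3974


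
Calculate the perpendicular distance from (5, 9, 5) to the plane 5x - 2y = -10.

distance = |a·x₀ + b·y₀ + c·z₀ - d| / √(a² + b² + c²)
  = |5·5 + (-2)·9 + 0·5 - (-10)| / √(5² + (-2)² + 0²)
  = |25 - 18 + 0 + 10| / √(25 + 4 + 0)
  = |17| / √29
  = 17 / 5.385
  ≈ 3.157

3.157


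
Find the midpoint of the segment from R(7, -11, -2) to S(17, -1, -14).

M = ((x₁+x₂)/2, (y₁+y₂)/2, (z₁+z₂)/2)
  = ((7 + 17)/2, (-11 - 1)/2, (-2 - 14)/2)
  = (24/2, -12/2, -16/2)
  = (12, -6, -8)

(12, -6, -8)


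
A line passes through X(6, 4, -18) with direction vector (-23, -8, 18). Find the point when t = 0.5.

P(t) = X + t·d
  = (6 + (-23)·0.5, 4 + (-8)·0.5, -18 + 18·0.5)
  = (6 - 11.5, 4 - 4, -18 + 9)
  = (-5.5, 0, -9)

(-5.5, 0, -9)


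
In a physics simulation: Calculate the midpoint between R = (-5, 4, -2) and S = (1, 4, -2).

M = ((x₁+x₂)/2, (y₁+y₂)/2, (z₁+z₂)/2)
  = ((-5 + 1)/2, (4 + 4)/2, (-2 - 2)/2)
  = (-4/2, 8/2, -4/2)
  = (-2, 4, -2)

(-2, 4, -2)


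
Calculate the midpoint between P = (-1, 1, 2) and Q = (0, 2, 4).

M = ((x₁+x₂)/2, (y₁+y₂)/2, (z₁+z₂)/2)
  = ((-1 + 0)/2, (1 + 2)/2, (2 + 4)/2)
  = (-1/2, 3/2, 6/2)
  = (-0.5, 1.5, 3)

(-0.5, 1.5, 3)


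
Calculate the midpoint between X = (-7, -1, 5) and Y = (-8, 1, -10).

M = ((x₁+x₂)/2, (y₁+y₂)/2, (z₁+z₂)/2)
  = ((-7 - 8)/2, (-1 + 1)/2, (5 - 10)/2)
  = (-15/2, 0/2, -5/2)
  = (-7.5, 0, -2.5)

(-7.5, 0, -2.5)


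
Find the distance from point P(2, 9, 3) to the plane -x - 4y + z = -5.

distance = |a·x₀ + b·y₀ + c·z₀ - d| / √(a² + b² + c²)
  = |(-1)·2 + (-4)·9 + 1·3 - (-5)| / √((-1)² + (-4)² + 1²)
  = |-2 - 36 + 3 + 5| / √(1 + 16 + 1)
  = |-30| / √18
  = 30 / 4.243
  ≈ 7.071

7.071


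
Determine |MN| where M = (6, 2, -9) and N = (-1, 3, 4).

d = √[(x₂-x₁)² + (y₂-y₁)² + (z₂-z₁)²]
  = √[(-7)² + 1² + 13²]
  = √[49 + 1 + 169]
  = √219
  ≈ 14.8

14.8


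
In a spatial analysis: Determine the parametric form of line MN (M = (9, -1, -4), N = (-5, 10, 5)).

Direction vector d = N - M = (-5 - 9, 10 + 1, 5 + 4) = (-14, 11, 9)
Parametric form r = M + t·d:
x = 9 - 14t, y = -1 + 11t, z = -4 + 9t

x = 9 - 14t, y = -1 + 11t, z = -4 + 9t


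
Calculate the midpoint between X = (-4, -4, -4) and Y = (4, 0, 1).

M = ((x₁+x₂)/2, (y₁+y₂)/2, (z₁+z₂)/2)
  = ((-4 + 4)/2, (-4 + 0)/2, (-4 + 1)/2)
  = (0/2, -4/2, -3/2)
  = (0, -2, -1.5)

(0, -2, -1.5)


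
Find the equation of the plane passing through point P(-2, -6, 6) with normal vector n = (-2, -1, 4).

The plane through P with normal n = (a, b, c) satisfies n·(r - P) = 0,
i.e. ax + by + cz = a·x₀ + b·y₀ + c·z₀.
d = (-2)·(-2) + (-1)·(-6) + 4·6
  = 4 + 6 + 24
  = 34
Equation: -2x - y + 4z = 34

-2x - y + 4z = 34
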